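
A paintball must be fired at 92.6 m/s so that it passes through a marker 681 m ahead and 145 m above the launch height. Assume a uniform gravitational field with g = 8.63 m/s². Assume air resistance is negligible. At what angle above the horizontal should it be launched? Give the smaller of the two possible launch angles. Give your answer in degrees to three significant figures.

36.7°

Trajectory: y = x tanθ − g x² (1 + tan²θ)/(2v₀²). With x = 681, y = 145, v₀ = 92.6, g = 8.63:
233.4 tan²θ − 681 tanθ + (378.4) = 0.
tanθ = [681 ± √(681² − 4 × 233.4 × (378.4))] / (2 × 233.4) = (681 ± 332.5) / 466.7, giving tanθ = 0.7467 or 2.171.
θ = 36.75° or 65.27°; the smaller is 36.75°.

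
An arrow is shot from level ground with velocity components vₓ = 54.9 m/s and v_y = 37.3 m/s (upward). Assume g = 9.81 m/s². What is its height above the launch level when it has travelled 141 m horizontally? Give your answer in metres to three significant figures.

x = vₓ t ⇒ t = 141/54.90 = 2.568 s.
Height: y = v_y0 t − ½ g t² = 37.30 × 2.568 − 4.905 × 2.568² = 95.80 − 32.35 = 63.44 m.

63.4 m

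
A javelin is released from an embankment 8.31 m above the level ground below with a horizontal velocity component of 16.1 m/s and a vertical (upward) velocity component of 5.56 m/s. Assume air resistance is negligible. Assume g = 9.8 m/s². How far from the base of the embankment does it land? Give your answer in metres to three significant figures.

Vertical motion (up positive, ground at y = 0): 4.900 t² − (5.560) t − 8.31 = 0, so t = (5.560 + √(5.560² + 2·9.80·8.31)) / 9.80 = (5.560 + 13.92) / 9.80 = 1.988 s.
Horizontal distance: R = vₓ t = 16.10 × 1.988 = 32.00 m.

32.0 m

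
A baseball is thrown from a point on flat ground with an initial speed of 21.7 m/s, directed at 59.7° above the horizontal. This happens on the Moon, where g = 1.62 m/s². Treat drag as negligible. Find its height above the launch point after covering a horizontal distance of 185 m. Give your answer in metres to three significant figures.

Components: vₓ = 21.70 cos 59.7° = 10.95 m/s, v_y0 = 21.70 sin 59.7° = 18.74 m/s.
x = vₓ t ⇒ t = 185/10.95 = 16.90 s.
Height: y = v_y0 t − ½ g t² = 18.74 × 16.90 − 0.8100 × 16.90² = 316.6 − 231.3 = 85.31 m.

85.3 m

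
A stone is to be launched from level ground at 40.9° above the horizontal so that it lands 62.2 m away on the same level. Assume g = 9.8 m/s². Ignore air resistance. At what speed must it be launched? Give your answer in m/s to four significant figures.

24.82 m/s

Level-ground range: R = v₀² sin(2θ)/g, so v₀ = √(gR / sin 2θ).
v₀ = √(9.80 × 62.2 / sin 81.80°) = √(609.6 / 0.9898) = √615.86 = 24.82 m/s.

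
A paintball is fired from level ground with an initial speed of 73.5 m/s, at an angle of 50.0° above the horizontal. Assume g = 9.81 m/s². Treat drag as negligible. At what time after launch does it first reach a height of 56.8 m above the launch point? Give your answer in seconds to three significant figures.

Resolve: vₓ = 73.50 cos 50.0° = 47.24 m/s and v_y0 = 73.50 sin 50.0° = 56.30 m/s.
Require v_y0 t − ½ g t² = 56.8, i.e. 4.905 t² − 56.30 t + 56.8 = 0.
t = [56.30 ± √(56.30² − 2·9.81·56.8)] / 9.81 = (56.30 ± 45.34) / 9.81, so t = 1.118 s or t = 10.36 s.
The first (ascending) time is 1.118 s.

1.12 s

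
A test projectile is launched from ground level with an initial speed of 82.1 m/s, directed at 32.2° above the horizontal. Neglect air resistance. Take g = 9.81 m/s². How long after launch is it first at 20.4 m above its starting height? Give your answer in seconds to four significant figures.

0.4936 s

vₓ = 82.10 cos 32.2° = 69.47 m/s; v_y0 = 82.10 sin 32.2° = 43.75 m/s.
Height y(t) = 43.75 t − 4.905 t² = 20.4 gives 4.905 t² − 43.75 t + 20.4 = 0.
Quadratic formula: t = (43.75 ± √1513.7) / 9.81 = (43.75 ± 38.91) / 9.81 → t = 0.4936 s or 8.426 s.
The first (ascending) time is 0.4936 s.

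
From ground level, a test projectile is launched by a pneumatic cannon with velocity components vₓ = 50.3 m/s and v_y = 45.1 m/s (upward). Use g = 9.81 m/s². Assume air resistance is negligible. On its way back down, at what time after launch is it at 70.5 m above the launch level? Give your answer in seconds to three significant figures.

Require v_y0 t − ½ g t² = 70.5, i.e. 4.905 t² − 45.10 t + 70.5 = 0.
Quadratic formula: t = (45.10 ± √650.80) / 9.81 = (45.10 ± 25.51) / 9.81 → t = 1.997 s or 7.198 s.
The descending-branch root is 7.198 s.

7.20 s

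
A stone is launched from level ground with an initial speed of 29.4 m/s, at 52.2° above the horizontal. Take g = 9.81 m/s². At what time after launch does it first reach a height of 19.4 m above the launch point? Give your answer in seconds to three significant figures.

1.08 s

Horizontal component vₓ = 29.40 cos 52.2° = 18.02 m/s; vertical v_y0 = 29.40 sin 52.2° = 23.23 m/s.
Set y = v_y0 t − ½ g t² = 19.4: 4.905 t² − 23.23 t + 19.4 = 0.
t = [23.23 ± √(23.23² − 2·9.81·19.4)] / 9.81 = (23.23 ± 12.61) / 9.81, so t = 1.083 s or t = 3.654 s.
The first (ascending) time is 1.083 s.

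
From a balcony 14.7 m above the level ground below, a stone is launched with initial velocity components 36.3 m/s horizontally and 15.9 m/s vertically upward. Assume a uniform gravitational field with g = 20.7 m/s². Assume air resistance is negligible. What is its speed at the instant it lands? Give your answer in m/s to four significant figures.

46.68 m/s

With up positive and y = 0 at the ground: y(t) = 14.7 + (15.90) t − 10.35 t². Setting y = 0 and taking the positive root: t = [15.90 + √(15.90² + 2·20.7·14.7)] / 20.7 = (15.90 + 29.35) / 20.7 = 2.186 s.
Vertical velocity at impact: v_y = v_y0 − g t = 15.90 − 20.7 × 2.186 = −29.35 m/s.
Speed: |v| = √(vₓ² + v_y²) = √(36.30² + 29.35²) = 46.68 m/s.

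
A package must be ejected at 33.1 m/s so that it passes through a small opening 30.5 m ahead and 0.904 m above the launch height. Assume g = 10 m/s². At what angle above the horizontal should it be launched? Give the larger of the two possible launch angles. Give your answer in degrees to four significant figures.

Trajectory: y = x tanθ − g x² (1 + tan²θ)/(2v₀²). With x = 30.5, y = 0.904, v₀ = 33.1, g = 10.0:
4.245 tan²θ − 30.5 tanθ + (5.149) = 0.
tanθ = [30.5 ± √(30.5² − 4 × 4.245 × (5.149))] / (2 × 4.245) = (30.5 ± 29.03) / 8.491, giving tanθ = 0.1730 or 7.011.
θ = 9.815° or 81.88°; the larger is 81.88°.

81.88°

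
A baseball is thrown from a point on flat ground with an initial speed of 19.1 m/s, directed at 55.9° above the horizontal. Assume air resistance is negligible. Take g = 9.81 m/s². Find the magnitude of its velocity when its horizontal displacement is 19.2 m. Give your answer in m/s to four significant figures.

10.85 m/s

Components: vₓ = 19.10 cos 55.9° = 10.71 m/s, v_y0 = 19.10 sin 55.9° = 15.82 m/s.
x = vₓ t ⇒ t = 19.2/10.71 = 1.793 s.
Vertical velocity there: v_y = v_y0 − g t = 15.82 − 9.81 × 1.793 = −1.774 m/s.
Speed: √(vₓ² + v_y²) = √(10.71² + 1.774²) = 10.85 m/s.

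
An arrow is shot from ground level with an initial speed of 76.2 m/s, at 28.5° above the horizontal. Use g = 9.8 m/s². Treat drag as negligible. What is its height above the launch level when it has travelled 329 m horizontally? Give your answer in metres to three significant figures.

Horizontal component vₓ = 76.20 cos 28.5° = 66.97 m/s; vertical v_y0 = 76.20 sin 28.5° = 36.36 m/s.
x = vₓ t ⇒ t = 329/66.97 = 4.913 s.
Height: y = v_y0 t − ½ g t² = 36.36 × 4.913 − 4.900 × 4.913² = 178.6 − 118.3 = 60.36 m.

60.4 m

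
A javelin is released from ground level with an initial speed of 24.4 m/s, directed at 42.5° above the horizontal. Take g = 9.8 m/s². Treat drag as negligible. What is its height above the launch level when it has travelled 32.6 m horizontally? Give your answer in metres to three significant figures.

13.8 m

Components: vₓ = 24.40 cos 42.5° = 17.99 m/s, v_y0 = 24.40 sin 42.5° = 16.48 m/s.
Time to reach x = 32.6 m: t = x/vₓ = 32.6/17.99 = 1.812 s.
Height: y = v_y0 t − ½ g t² = 16.48 × 1.812 − 4.900 × 1.812² = 29.87 − 16.09 = 13.78 m.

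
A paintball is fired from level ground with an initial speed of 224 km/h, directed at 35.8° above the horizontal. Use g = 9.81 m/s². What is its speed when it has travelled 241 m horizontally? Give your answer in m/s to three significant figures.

51.5 m/s

Convert: 224 km/h = 224/3.6 = 62.22 m/s.
Components: vₓ = 62.22 cos 35.8° = 50.47 m/s, v_y0 = 62.22 sin 35.8° = 36.40 m/s.
At x = 241 m, t = x/vₓ = 241/50.47 = 4.775 s.
Vertical velocity there: v_y = v_y0 − g t = 36.40 − 9.81 × 4.775 = −10.45 m/s.
Speed: √(vₓ² + v_y²) = √(50.47² + 10.45²) = 51.54 m/s.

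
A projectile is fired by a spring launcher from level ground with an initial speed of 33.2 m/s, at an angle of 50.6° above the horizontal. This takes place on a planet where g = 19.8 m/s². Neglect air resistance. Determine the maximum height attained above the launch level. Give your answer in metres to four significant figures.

Components: vₓ = 33.20 cos 50.6° = 21.07 m/s, v_y0 = 33.20 sin 50.6° = 25.65 m/s.
Maximum height: H = v_y0² / (2g) = 25.65² / (2 × 19.8) = 16.62 m.

16.62 m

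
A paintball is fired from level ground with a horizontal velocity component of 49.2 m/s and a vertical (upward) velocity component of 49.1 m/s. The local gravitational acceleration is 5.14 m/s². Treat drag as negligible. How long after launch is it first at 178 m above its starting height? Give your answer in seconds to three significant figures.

Require v_y0 t − ½ g t² = 178, i.e. 2.570 t² − 49.10 t + 178 = 0.
Quadratic formula: t = (49.10 ± √580.97) / 5.14 = (49.10 ± 24.10) / 5.14 → t = 4.863 s or 14.24 s.
The first (ascending) time is 4.863 s.

4.86 s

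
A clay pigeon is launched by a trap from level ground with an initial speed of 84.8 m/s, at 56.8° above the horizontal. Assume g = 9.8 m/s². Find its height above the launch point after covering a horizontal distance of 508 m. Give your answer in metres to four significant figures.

189.8 m

Resolve: vₓ = 84.80 cos 56.8° = 46.43 m/s and v_y0 = 84.80 sin 56.8° = 70.96 m/s.
At x = 508 m, t = x/vₓ = 508/46.43 = 10.94 s.
Height: y = v_y0 t − ½ g t² = 70.96 × 10.94 − 4.900 × 10.94² = 776.3 − 586.5 = 189.8 m.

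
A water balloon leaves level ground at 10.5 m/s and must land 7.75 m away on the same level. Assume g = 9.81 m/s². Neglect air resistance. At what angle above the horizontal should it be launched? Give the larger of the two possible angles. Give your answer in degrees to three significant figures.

R = v₀² sin 2θ / g gives sin 2θ = gR/v₀² = 9.81·7.75/10.5² = 0.6896.
2θ = 43.60° or 180° − 43.60° = 136.4°, so θ = 21.80° or 68.20°.
The larger angle is 68.20°.

68.2°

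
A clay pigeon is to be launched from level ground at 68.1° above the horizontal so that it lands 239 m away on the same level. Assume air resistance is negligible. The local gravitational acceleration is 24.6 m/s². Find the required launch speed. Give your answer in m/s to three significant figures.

On level ground R = v₀² sin 2θ / g ⇒ v₀ = √(gR / sin 2θ).
v₀ = √(24.6 × 239 / sin 136.2°) = √(5879 / 0.6921) = √8494.5 = 92.17 m/s.

92.2 m/s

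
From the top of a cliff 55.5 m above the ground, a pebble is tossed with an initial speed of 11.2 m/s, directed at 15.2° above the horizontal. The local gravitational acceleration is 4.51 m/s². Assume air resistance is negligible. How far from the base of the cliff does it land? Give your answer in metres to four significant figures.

Horizontal component vₓ = 11.20 cos 15.2° = 10.81 m/s; vertical v_y0 = 11.20 sin 15.2° = 2.937 m/s.
The projectile lands when y = 55.5 + (2.937) t − ½·4.51·t² = 0. Positive root: t = (2.937 + √(2.937² + 2·4.51·55.5)) / 4.51 = (2.937 + 22.57) / 4.51 = 5.655 s.
Horizontal distance: R = vₓ t = 10.81 × 5.655 = 61.12 m.

61.12 m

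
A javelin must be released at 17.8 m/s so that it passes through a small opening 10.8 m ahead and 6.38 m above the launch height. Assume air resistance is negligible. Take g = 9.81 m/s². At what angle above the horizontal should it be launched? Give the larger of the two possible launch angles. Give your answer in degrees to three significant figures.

Trajectory: y = x tanθ − g x² (1 + tan²θ)/(2v₀²). With x = 10.8, y = 6.38, v₀ = 17.8, g = 9.81:
1.806 tan²θ − 10.8 tanθ + (8.186) = 0.
tanθ = [10.8 ± √(10.8² − 4 × 1.806 × (8.186))] / (2 × 1.806) = (10.8 ± 7.584) / 3.611, giving tanθ = 0.8905 or 5.091.
θ = 41.69° or 78.89°; the larger is 78.89°.

78.9°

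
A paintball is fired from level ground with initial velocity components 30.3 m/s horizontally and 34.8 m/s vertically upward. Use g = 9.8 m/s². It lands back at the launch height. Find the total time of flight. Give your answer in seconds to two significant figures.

Landing at launch height ⇒ T = 2 v_y0 / g = 2 × 34.80 / 9.80 = 7.102 s.

7.1 s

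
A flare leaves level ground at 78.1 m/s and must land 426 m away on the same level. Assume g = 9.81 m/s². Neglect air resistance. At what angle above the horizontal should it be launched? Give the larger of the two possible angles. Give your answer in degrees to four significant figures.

R = v₀² sin 2θ / g gives sin 2θ = gR/v₀² = 9.81·426/78.1² = 0.6851.
2θ = 43.25° or 180° − 43.25° = 136.8°, so θ = 21.62° or 68.38°.
The larger angle is 68.38°.

68.38°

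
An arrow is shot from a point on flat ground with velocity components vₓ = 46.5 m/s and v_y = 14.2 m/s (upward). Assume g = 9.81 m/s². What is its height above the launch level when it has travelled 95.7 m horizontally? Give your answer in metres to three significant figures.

At x = 95.7 m, t = x/vₓ = 95.7/46.50 = 2.058 s.
Height: y = v_y0 t − ½ g t² = 14.20 × 2.058 − 4.905 × 2.058² = 29.22 − 20.78 = 8.449 m.

8.45 m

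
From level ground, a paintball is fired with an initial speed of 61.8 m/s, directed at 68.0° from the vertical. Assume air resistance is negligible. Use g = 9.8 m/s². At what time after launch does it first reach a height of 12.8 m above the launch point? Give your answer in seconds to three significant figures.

0.639 s

Components: vₓ = 61.80 sin 68.0° = 57.30 m/s, v_y0 = 61.80 cos 68.0° = 23.15 m/s.
Set y = v_y0 t − ½ g t² = 12.8: 4.900 t² − 23.15 t + 12.8 = 0.
t = [23.15 ± √(23.15² − 2·9.80·12.8)] / 9.80 = (23.15 ± 16.88) / 9.80, so t = 0.6394 s or t = 4.085 s.
The first (ascending) time is 0.6394 s.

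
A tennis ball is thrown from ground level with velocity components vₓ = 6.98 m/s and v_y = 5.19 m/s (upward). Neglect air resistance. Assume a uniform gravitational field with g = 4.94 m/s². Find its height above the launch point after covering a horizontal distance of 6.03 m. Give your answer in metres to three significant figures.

2.64 m

At x = 6.03 m, t = x/vₓ = 6.03/6.980 = 0.8639 s.
Height: y = v_y0 t − ½ g t² = 5.190 × 0.8639 − 2.470 × 0.8639² = 4.484 − 1.843 = 2.640 m.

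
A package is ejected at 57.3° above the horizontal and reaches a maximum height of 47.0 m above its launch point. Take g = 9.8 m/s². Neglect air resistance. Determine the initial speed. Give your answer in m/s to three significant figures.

36.1 m/s

At the peak v_y = 0, so v_y0 = √(2gH) = √(2 × 9.80 × 47.0) = 30.35 m/s.
v_y0 = v₀ sin θ ⇒ v₀ = 30.35 / sin 57.3° = 36.07 m/s.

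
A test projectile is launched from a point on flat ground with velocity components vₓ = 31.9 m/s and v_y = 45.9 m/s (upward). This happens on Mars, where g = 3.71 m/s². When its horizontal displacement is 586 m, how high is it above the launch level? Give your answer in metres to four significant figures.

x = vₓ t ⇒ t = 586/31.90 = 18.37 s.
Height: y = v_y0 t − ½ g t² = 45.90 × 18.37 − 1.855 × 18.37² = 843.2 − 626.0 = 217.2 m.

217.2 m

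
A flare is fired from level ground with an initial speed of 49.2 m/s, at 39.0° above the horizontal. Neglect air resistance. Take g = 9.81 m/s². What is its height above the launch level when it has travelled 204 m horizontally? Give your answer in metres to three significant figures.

Components: vₓ = 49.20 cos 39.0° = 38.24 m/s, v_y0 = 49.20 sin 39.0° = 30.96 m/s.
At x = 204 m, t = x/vₓ = 204/38.24 = 5.335 s.
Height: y = v_y0 t − ½ g t² = 30.96 × 5.335 − 4.905 × 5.335² = 165.2 − 139.6 = 25.57 m.

25.6 m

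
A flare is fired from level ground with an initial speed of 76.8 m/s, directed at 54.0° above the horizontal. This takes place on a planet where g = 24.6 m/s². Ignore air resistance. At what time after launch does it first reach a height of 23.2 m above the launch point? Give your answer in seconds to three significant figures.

Horizontal component vₓ = 76.80 cos 54.0° = 45.14 m/s; vertical v_y0 = 76.80 sin 54.0° = 62.13 m/s.
Height y(t) = 62.13 t − 12.30 t² = 23.2 gives 12.30 t² − 62.13 t + 23.2 = 0.
Quadratic formula: t = (62.13 ± √2719.0) / 24.6 = (62.13 ± 52.14) / 24.6 → t = 0.4060 s or 4.645 s.
The first (ascending) time is 0.4060 s.

0.406 s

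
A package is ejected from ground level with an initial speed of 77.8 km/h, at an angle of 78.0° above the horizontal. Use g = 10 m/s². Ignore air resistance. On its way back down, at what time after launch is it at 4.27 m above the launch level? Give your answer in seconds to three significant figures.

Convert: 77.8 km/h = 77.8/3.6 = 21.61 m/s.
Horizontal component vₓ = 21.61 cos 78.0° = 4.493 m/s; vertical v_y0 = 21.61 sin 78.0° = 21.14 m/s.
Height y(t) = 21.14 t − 5.000 t² = 4.27 gives 5.000 t² − 21.14 t + 4.27 = 0.
Quadratic formula: t = (21.14 ± √361.45) / 10.0 = (21.14 ± 19.01) / 10.0 → t = 0.2127 s or 4.015 s.
The descending-branch root is 4.015 s.

4.02 s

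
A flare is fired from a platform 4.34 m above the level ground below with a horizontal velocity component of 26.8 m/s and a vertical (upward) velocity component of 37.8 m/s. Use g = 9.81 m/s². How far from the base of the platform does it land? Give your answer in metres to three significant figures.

210 m

Vertical motion (up positive, ground at y = 0): 4.905 t² − (37.80) t − 4.34 = 0, so t = (37.80 + √(37.80² + 2·9.81·4.34)) / 9.81 = (37.80 + 38.91) / 9.81 = 7.820 s.
Horizontal distance: R = vₓ t = 26.80 × 7.820 = 209.6 m.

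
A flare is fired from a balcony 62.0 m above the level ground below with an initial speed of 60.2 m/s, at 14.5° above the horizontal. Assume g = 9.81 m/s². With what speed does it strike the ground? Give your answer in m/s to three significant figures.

Horizontal component vₓ = 60.20 cos 14.5° = 58.28 m/s; vertical v_y0 = 60.20 sin 14.5° = 15.07 m/s.
With up positive and y = 0 at the ground: y(t) = 62.0 + (15.07) t − 4.905 t². Setting y = 0 and taking the positive root: t = [15.07 + √(15.07² + 2·9.81·62.0)] / 9.81 = (15.07 + 38.00) / 9.81 = 5.410 s.
Vertical velocity at impact: v_y = v_y0 − g t = 15.07 − 9.81 × 5.410 = −38.00 m/s.
Speed: |v| = √(vₓ² + v_y²) = √(58.28² + 38.00²) = 69.57 m/s.

69.6 m/s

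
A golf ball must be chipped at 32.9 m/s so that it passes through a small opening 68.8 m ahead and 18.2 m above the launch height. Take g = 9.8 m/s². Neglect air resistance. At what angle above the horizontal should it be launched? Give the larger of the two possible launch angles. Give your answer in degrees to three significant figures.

Trajectory: y = x tanθ − g x² (1 + tan²θ)/(2v₀²). With x = 68.8, y = 18.2, v₀ = 32.9, g = 9.80:
21.43 tan²θ − 68.8 tanθ + (39.63) = 0.
tanθ = [68.8 ± √(68.8² − 4 × 21.43 × (39.63))] / (2 × 21.43) = (68.8 ± 36.56) / 42.86, giving tanθ = 0.7522 or 2.459.
θ = 36.95° or 67.87°; the larger is 67.87°.

67.9°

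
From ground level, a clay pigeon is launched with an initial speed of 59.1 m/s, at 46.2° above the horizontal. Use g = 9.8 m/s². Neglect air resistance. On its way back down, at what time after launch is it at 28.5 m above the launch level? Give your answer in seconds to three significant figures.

Components: vₓ = 59.10 cos 46.2° = 40.91 m/s, v_y0 = 59.10 sin 46.2° = 42.66 m/s.
Set y = v_y0 t − ½ g t² = 28.5: 4.900 t² − 42.66 t + 28.5 = 0.
t = [42.66 ± √(42.66² − 2·9.80·28.5)] / 9.80 = (42.66 ± 35.51) / 9.80, so t = 0.7292 s or t = 7.976 s.
The descending-branch root is 7.976 s.

7.98 s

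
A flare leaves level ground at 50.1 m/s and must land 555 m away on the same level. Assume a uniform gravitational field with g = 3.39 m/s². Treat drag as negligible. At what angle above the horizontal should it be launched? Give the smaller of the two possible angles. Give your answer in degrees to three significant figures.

24.3°

R = v₀² sin 2θ / g gives sin 2θ = gR/v₀² = 3.39·555/50.1² = 0.7496.
2θ = 48.55° or 180° − 48.55° = 131.4°, so θ = 24.28° or 65.72°.
The smaller angle is 24.28°.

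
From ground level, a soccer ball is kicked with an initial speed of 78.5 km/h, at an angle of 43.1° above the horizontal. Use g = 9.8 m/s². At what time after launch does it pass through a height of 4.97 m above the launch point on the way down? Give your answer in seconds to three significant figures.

2.66 s

Convert: 78.5 km/h = 78.5/3.6 = 21.81 m/s.
Resolve: vₓ = 21.81 cos 43.1° = 15.92 m/s and v_y0 = 21.81 sin 43.1° = 14.90 m/s.
Require v_y0 t − ½ g t² = 4.97, i.e. 4.900 t² − 14.90 t + 4.97 = 0.
Quadratic formula: t = (14.90 ± √124.57) / 9.80 = (14.90 ± 11.16) / 9.80 → t = 0.3814 s or 2.659 s.
The descending-branch root is 2.659 s.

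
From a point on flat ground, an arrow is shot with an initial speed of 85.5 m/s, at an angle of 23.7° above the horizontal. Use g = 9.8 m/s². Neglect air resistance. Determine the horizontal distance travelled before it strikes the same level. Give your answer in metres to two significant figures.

Horizontal component vₓ = 85.50 cos 23.7° = 78.29 m/s; vertical v_y0 = 85.50 sin 23.7° = 34.37 m/s.
Time aloft: T = 2 v_y0 / g = 2 × 34.37 / 9.80 = 7.014 s.
Horizontal distance R = vₓ T = 78.29 × 7.014 = 549.1 m.

550 m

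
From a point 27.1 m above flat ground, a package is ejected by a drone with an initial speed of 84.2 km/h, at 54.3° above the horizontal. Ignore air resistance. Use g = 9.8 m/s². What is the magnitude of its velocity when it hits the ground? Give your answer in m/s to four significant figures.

32.84 m/s

Convert: 84.2 km/h = 84.2/3.6 = 23.39 m/s.
vₓ = 23.39 cos 54.3° = 13.65 m/s; v_y0 = 23.39 sin 54.3° = 18.99 m/s.
With up positive and y = 0 at the ground: y(t) = 27.1 + (18.99) t − 4.900 t². Setting y = 0 and taking the positive root: t = [18.99 + √(18.99² + 2·9.80·27.1)] / 9.80 = (18.99 + 29.87) / 9.80 = 4.986 s.
Vertical velocity at impact: v_y = v_y0 − g t = 18.99 − 9.80 × 4.986 = −29.87 m/s.
Speed: |v| = √(vₓ² + v_y²) = √(13.65² + 29.87²) = 32.84 m/s.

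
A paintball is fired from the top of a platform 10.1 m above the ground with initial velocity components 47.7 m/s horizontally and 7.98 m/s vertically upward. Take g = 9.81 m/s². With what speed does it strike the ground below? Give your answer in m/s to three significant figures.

The projectile lands when y = 10.1 + (7.980) t − ½·9.81·t² = 0. Positive root: t = (7.980 + √(7.980² + 2·9.81·10.1)) / 9.81 = (7.980 + 16.18) / 9.81 = 2.463 s.
Vertical velocity at impact: v_y = v_y0 − g t = 7.980 − 9.81 × 2.463 = −16.18 m/s.
Speed: |v| = √(vₓ² + v_y²) = √(47.70² + 16.18²) = 50.37 m/s.

50.4 m/s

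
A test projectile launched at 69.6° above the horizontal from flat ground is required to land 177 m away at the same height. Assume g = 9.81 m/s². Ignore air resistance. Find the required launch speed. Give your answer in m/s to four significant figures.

51.55 m/s

Level-ground range: R = v₀² sin(2θ)/g, so v₀ = √(gR / sin 2θ).
v₀ = √(9.81 × 177 / sin 139.2°) = √(1736 / 0.6534) = √2657.4 = 51.55 m/s.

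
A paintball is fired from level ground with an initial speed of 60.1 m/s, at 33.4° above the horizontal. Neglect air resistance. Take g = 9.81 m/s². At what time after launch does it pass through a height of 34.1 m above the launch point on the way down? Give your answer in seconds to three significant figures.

5.48 s

Horizontal component vₓ = 60.10 cos 33.4° = 50.17 m/s; vertical v_y0 = 60.10 sin 33.4° = 33.08 m/s.
Set y = v_y0 t − ½ g t² = 34.1: 4.905 t² − 33.08 t + 34.1 = 0.
Quadratic formula: t = (33.08 ± √425.50) / 9.81 = (33.08 ± 20.63) / 9.81 → t = 1.270 s or 5.475 s.
The descending-branch root is 5.475 s.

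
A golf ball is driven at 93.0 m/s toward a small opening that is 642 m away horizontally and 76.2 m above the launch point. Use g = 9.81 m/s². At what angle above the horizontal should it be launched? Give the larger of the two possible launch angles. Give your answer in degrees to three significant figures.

64.8°

Trajectory: y = x tanθ − g x² (1 + tan²θ)/(2v₀²). With x = 642, y = 76.2, v₀ = 93.0, g = 9.81:
233.7 tan²θ − 642 tanθ + (309.9) = 0.
tanθ = [642 ± √(642² − 4 × 233.7 × (309.9))] / (2 × 233.7) = (642 ± 349.8) / 467.5, giving tanθ = 0.6250 or 2.122.
θ = 32.01° or 64.76°; the larger is 64.76°.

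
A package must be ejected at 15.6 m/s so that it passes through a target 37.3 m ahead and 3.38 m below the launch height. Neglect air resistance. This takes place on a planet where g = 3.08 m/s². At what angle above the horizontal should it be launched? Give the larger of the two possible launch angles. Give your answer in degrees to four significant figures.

76.25°

Trajectory: y = x tanθ − g x² (1 + tan²θ)/(2v₀²). With x = 37.3, y = −3.38, v₀ = 15.6, g = 3.08:
8.804 tan²θ − 37.3 tanθ + (5.424) = 0.
tanθ = [37.3 ± √(37.3² − 4 × 8.804 × (5.424))] / (2 × 8.804) = (37.3 ± 34.64) / 17.61, giving tanθ = 0.1508 or 4.086.
θ = 8.575° or 76.25°; the larger is 76.25°.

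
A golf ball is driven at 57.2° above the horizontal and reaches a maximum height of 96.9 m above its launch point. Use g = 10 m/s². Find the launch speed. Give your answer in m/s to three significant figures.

At the peak v_y = 0, so v_y0 = √(2gH) = √(2 × 10.0 × 96.9) = 44.02 m/s.
v_y0 = v₀ sin θ ⇒ v₀ = 44.02 / sin 57.2° = 52.37 m/s.

52.4 m/s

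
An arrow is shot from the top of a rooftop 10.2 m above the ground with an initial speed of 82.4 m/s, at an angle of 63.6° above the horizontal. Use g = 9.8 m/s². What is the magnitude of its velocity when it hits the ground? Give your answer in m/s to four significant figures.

83.60 m/s

Horizontal component vₓ = 82.40 cos 63.6° = 36.64 m/s; vertical v_y0 = 82.40 sin 63.6° = 73.81 m/s.
The projectile lands when y = 10.2 + (73.81) t − ½·9.80·t² = 0. Positive root: t = (73.81 + √(73.81² + 2·9.80·10.2)) / 9.80 = (73.81 + 75.15) / 9.80 = 15.20 s.
Vertical velocity at impact: v_y = v_y0 − g t = 73.81 − 9.80 × 15.20 = −75.15 m/s.
Speed: |v| = √(vₓ² + v_y²) = √(36.64² + 75.15²) = 83.60 m/s.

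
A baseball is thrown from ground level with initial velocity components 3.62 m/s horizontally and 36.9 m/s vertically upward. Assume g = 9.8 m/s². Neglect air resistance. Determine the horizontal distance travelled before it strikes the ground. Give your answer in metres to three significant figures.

27.3 m

Time aloft: T = 2 v_y0 / g = 2 × 36.90 / 9.80 = 7.531 s.
Range: R = vₓ T = 3.620 × 7.531 = 27.26 m.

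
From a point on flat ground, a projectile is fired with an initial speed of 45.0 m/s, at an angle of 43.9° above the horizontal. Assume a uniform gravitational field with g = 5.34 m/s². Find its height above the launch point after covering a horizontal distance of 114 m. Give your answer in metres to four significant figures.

76.70 m

Horizontal component vₓ = 45.00 cos 43.9° = 32.42 m/s; vertical v_y0 = 45.00 sin 43.9° = 31.20 m/s.
x = vₓ t ⇒ t = 114/32.42 = 3.516 s.
Height: y = v_y0 t − ½ g t² = 31.20 × 3.516 − 2.670 × 3.516² = 109.7 − 33.00 = 76.70 m.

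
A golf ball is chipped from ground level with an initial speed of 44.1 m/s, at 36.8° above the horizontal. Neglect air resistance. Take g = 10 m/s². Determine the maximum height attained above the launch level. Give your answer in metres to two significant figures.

35 m

Resolve: vₓ = 44.10 cos 36.8° = 35.31 m/s and v_y0 = 44.10 sin 36.8° = 26.42 m/s.
Peak height H = v_y0² / (2g) = 697.85 / 20.00 = 34.89 m.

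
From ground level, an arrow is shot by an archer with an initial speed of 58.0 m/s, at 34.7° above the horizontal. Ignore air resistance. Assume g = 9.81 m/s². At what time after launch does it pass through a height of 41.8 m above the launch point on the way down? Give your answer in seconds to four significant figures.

Resolve: vₓ = 58.00 cos 34.7° = 47.68 m/s and v_y0 = 58.00 sin 34.7° = 33.02 m/s.
Height y(t) = 33.02 t − 4.905 t² = 41.8 gives 4.905 t² − 33.02 t + 41.8 = 0.
Quadratic formula: t = (33.02 ± √270.09) / 9.81 = (33.02 ± 16.43) / 9.81 → t = 1.691 s or 5.041 s.
The descending-branch root is 5.041 s.

5.041 s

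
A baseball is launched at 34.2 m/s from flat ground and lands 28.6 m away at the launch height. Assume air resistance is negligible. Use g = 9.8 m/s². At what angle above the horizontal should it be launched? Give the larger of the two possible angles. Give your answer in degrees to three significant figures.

83.1°

From R = (v₀²/g) sin 2θ: sin 2θ = 9.80 × 28.6 / 1169.6 = 0.2396.
2θ = 13.86° or 180° − 13.86° = 166.1°, so θ = 6.932° or 83.07°.
The larger angle is 83.07°.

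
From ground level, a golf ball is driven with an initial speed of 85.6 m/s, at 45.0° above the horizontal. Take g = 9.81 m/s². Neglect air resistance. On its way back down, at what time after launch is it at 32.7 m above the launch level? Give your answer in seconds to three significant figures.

11.8 s

Components: vₓ = 85.60 cos 45.0° = 60.53 m/s, v_y0 = 85.60 sin 45.0° = 60.53 m/s.
Require v_y0 t − ½ g t² = 32.7, i.e. 4.905 t² − 60.53 t + 32.7 = 0.
t = [60.53 ± √(60.53² − 2·9.81·32.7)] / 9.81 = (60.53 ± 54.97) / 9.81, so t = 0.5662 s or t = 11.77 s.
The descending-branch root is 11.77 s.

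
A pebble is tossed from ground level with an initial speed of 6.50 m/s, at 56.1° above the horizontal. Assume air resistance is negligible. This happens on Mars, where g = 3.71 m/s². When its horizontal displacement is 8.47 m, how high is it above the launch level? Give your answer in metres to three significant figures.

2.48 m

vₓ = 6.500 cos 56.1° = 3.625 m/s; v_y0 = 6.500 sin 56.1° = 5.395 m/s.
At x = 8.47 m, t = x/vₓ = 8.47/3.625 = 2.336 s.
Height: y = v_y0 t − ½ g t² = 5.395 × 2.336 − 1.855 × 2.336² = 12.60 − 10.13 = 2.479 m.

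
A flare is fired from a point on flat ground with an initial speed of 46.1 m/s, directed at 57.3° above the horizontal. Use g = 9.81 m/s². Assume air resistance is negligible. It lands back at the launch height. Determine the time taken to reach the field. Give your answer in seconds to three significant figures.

7.91 s

Components: vₓ = 46.10 cos 57.3° = 24.91 m/s, v_y0 = 46.10 sin 57.3° = 38.79 m/s.
Landing at launch height ⇒ T = 2 v_y0 / g = 2 × 38.79 / 9.81 = 7.909 s.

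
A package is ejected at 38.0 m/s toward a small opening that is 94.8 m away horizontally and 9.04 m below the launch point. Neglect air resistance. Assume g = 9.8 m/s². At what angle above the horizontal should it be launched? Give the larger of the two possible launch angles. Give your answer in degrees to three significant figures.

70.7°

Trajectory: y = x tanθ − g x² (1 + tan²θ)/(2v₀²). With x = 94.8, y = −9.04, v₀ = 38.0, g = 9.80:
30.50 tan²θ − 94.8 tanθ + (21.46) = 0.
tanθ = [94.8 ± √(94.8² − 4 × 30.50 × (21.46))] / (2 × 30.50) = (94.8 ± 79.81) / 60.99, giving tanθ = 0.2458 or 2.863.
θ = 13.81° or 70.75°; the larger is 70.75°.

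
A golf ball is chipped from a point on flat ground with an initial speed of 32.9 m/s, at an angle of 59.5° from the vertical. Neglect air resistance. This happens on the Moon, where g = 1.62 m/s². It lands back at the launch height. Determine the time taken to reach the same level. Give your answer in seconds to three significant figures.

20.6 s

Horizontal component vₓ = 32.90 sin 59.5° = 28.35 m/s; vertical v_y0 = 32.90 cos 59.5° = 16.70 m/s.
Landing at launch height ⇒ T = 2 v_y0 / g = 2 × 16.70 / 1.62 = 20.61 s.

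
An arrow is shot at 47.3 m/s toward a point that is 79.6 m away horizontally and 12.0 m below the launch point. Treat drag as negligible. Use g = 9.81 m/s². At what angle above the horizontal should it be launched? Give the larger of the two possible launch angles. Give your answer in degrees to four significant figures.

Trajectory: y = x tanθ − g x² (1 + tan²θ)/(2v₀²). With x = 79.6, y = −12.0, v₀ = 47.3, g = 9.81:
13.89 tan²θ − 79.6 tanθ + (1.891) = 0.
tanθ = [79.6 ± √(79.6² − 4 × 13.89 × (1.891))] / (2 × 13.89) = (79.6 ± 78.94) / 27.78, giving tanθ = 0.02386 or 5.706.
θ = 1.367° or 80.06°; the larger is 80.06°.

80.06°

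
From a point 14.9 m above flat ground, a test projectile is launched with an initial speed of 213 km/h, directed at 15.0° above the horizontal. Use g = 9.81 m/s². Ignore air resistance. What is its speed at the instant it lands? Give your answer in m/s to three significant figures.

61.6 m/s

Convert: 213 km/h = 213/3.6 = 59.17 m/s.
Components: vₓ = 59.17 cos 15.0° = 57.15 m/s, v_y0 = 59.17 sin 15.0° = 15.31 m/s.
Vertical motion (up positive, ground at y = 0): 4.905 t² − (15.31) t − 14.9 = 0, so t = (15.31 + √(15.31² + 2·9.81·14.9)) / 9.81 = (15.31 + 22.95) / 9.81 = 3.901 s.
Vertical velocity at impact: v_y = v_y0 − g t = 15.31 − 9.81 × 3.901 = −22.95 m/s.
Speed: |v| = √(vₓ² + v_y²) = √(57.15² + 22.95²) = 61.59 m/s.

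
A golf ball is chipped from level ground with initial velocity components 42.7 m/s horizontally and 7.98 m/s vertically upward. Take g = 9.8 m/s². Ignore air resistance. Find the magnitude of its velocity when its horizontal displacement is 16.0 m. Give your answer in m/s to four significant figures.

42.92 m/s

Time to reach x = 16.0 m: t = x/vₓ = 16.0/42.70 = 0.3747 s.
Vertical velocity there: v_y = v_y0 − g t = 7.980 − 9.80 × 0.3747 = 4.308 m/s.
Speed: √(vₓ² + v_y²) = √(42.70² + 4.308²) = 42.92 m/s.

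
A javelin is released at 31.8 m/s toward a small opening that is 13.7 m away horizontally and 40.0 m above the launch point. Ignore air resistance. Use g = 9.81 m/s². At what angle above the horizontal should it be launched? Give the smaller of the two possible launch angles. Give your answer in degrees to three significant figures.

76.3°

Trajectory: y = x tanθ − g x² (1 + tan²θ)/(2v₀²). With x = 13.7, y = 40.0, v₀ = 31.8, g = 9.81:
0.9104 tan²θ − 13.7 tanθ + (40.91) = 0.
tanθ = [13.7 ± √(13.7² − 4 × 0.9104 × (40.91))] / (2 × 0.9104) = (13.7 ± 6.222) / 1.821, giving tanθ = 4.107 or 10.94.
θ = 76.32° or 84.78°; the smaller is 76.32°.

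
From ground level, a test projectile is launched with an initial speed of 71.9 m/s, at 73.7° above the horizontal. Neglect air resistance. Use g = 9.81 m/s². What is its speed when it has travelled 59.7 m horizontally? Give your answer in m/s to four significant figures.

vₓ = 71.90 cos 73.7° = 20.18 m/s; v_y0 = 71.90 sin 73.7° = 69.01 m/s.
At x = 59.7 m, t = x/vₓ = 59.7/20.18 = 2.958 s.
Vertical velocity there: v_y = v_y0 − g t = 69.01 − 9.81 × 2.958 = 39.99 m/s.
Speed: √(vₓ² + v_y²) = √(20.18² + 39.99²) = 44.79 m/s.

44.79 m/s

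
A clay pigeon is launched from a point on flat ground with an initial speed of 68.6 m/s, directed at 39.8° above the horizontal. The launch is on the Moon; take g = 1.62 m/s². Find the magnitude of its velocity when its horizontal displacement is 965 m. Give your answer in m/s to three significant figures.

Components: vₓ = 68.60 cos 39.8° = 52.70 m/s, v_y0 = 68.60 sin 39.8° = 43.91 m/s.
Time to reach x = 965 m: t = x/vₓ = 965/52.70 = 18.31 s.
Vertical velocity there: v_y = v_y0 − g t = 43.91 − 1.62 × 18.31 = 14.25 m/s.
Speed: √(vₓ² + v_y²) = √(52.70² + 14.25²) = 54.60 m/s.

54.6 m/s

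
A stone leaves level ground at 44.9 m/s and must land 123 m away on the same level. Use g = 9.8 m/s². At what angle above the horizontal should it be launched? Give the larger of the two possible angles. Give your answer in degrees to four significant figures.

71.64°

Level-ground range R = v₀² sin(2θ)/g ⇒ sin(2θ) = gR/v₀² = 9.80 × 123 / 44.9² = 0.5979.
2θ = 36.72° or 180° − 36.72° = 143.3°, so θ = 18.36° or 71.64°.
The larger angle is 71.64°.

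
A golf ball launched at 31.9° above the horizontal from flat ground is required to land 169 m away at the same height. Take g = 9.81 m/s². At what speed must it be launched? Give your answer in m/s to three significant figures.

43.0 m/s

Level-ground range: R = v₀² sin(2θ)/g, so v₀ = √(gR / sin 2θ).
v₀ = √(9.81 × 169 / sin 63.80°) = √(1658 / 0.8973) = √1847.7 = 42.99 m/s.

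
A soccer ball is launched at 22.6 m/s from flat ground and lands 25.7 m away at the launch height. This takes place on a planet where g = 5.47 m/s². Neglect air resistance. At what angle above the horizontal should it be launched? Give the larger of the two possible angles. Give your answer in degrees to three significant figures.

Level-ground range R = v₀² sin(2θ)/g ⇒ sin(2θ) = gR/v₀² = 5.47 × 25.7 / 22.6² = 0.2752.
2θ = 15.98° or 180° − 15.98° = 164.0°, so θ = 7.988° or 82.01°.
The larger angle is 82.01°.

82.0°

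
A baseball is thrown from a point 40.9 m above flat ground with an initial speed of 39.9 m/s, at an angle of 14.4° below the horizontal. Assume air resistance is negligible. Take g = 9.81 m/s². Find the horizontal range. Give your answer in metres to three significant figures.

79.2 m

Horizontal component vₓ = 39.90 cos 14.4° = 38.65 m/s; vertical v_y0 = −9.923 m/s (downward).
With up positive and y = 0 at the ground: y(t) = 40.9 + (−9.923) t − 4.905 t². Setting y = 0 and taking the positive root: t = [−9.923 + √(9.923² + 2·9.81·40.9)] / 9.81 = (−9.923 + 30.02) / 9.81 = 2.048 s.
Horizontal distance: R = vₓ t = 38.65 × 2.048 = 79.15 m.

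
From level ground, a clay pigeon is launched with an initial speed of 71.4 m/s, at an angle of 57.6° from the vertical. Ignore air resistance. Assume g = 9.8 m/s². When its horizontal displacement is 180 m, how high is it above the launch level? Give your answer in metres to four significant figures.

Components: vₓ = 71.40 sin 57.6° = 60.29 m/s, v_y0 = 71.40 cos 57.6° = 38.26 m/s.
At x = 180 m, t = x/vₓ = 180/60.29 = 2.986 s.
Height: y = v_y0 t − ½ g t² = 38.26 × 2.986 − 4.900 × 2.986² = 114.2 − 43.68 = 70.55 m.

70.55 m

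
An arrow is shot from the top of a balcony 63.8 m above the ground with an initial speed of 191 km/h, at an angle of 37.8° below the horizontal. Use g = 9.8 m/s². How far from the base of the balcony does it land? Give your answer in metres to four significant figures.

66.40 m

Convert: 191 km/h = 191/3.6 = 53.06 m/s.
vₓ = 53.06 cos 37.8° = 41.92 m/s; v_y0 = −32.52 m/s (downward).
Vertical motion (up positive, ground at y = 0): 4.900 t² − (−32.52) t − 63.8 = 0, so t = (−32.52 + √(32.52² + 2·9.80·63.8)) / 9.80 = (−32.52 + 48.04) / 9.80 = 1.584 s.
Horizontal distance: R = vₓ t = 41.92 × 1.584 = 66.40 m.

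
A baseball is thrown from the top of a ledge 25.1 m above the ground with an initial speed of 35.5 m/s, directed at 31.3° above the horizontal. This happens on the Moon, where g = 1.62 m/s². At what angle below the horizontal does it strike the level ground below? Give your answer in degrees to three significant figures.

Horizontal component vₓ = 35.50 cos 31.3° = 30.33 m/s; vertical v_y0 = 35.50 sin 31.3° = 18.44 m/s.
Vertical motion (up positive, ground at y = 0): 0.8100 t² − (18.44) t − 25.1 = 0, so t = (18.44 + √(18.44² + 2·1.62·25.1)) / 1.62 = (18.44 + 20.53) / 1.62 = 24.06 s.
At impact: v_y = v_y0 − g t = −20.53 m/s; vₓ = 30.33 m/s.
Angle below horizontal: arctan(|v_y|/vₓ) = arctan(20.53/30.33) = 34.09°.

34.1°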